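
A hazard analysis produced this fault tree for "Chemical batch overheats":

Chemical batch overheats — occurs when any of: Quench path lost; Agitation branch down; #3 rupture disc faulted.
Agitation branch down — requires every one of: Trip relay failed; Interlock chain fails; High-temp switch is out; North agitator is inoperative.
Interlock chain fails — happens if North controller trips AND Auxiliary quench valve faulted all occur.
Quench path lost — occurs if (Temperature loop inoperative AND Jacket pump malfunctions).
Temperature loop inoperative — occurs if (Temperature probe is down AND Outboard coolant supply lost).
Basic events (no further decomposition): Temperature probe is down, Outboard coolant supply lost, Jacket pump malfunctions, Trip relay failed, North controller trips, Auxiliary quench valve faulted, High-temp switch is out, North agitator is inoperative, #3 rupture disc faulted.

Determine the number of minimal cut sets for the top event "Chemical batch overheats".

Temperature loop inoperative [AND]: one cut set from each child combined → 1 × 1 = 1 cut set(s).
Quench path lost [AND]: one cut set from each child combined → 1 × 1 = 1 cut set(s).
Interlock chain fails [AND]: one cut set from each child combined → 1 × 1 = 1 cut set(s).
Agitation branch down [AND]: one cut set from each child combined → 1 × 1 × 1 × 1 = 1 cut set(s).
Chemical batch overheats [OR]: union of children's cut sets → 3 cut set(s).
Minimal cut sets: {Jacket pump malfunctions, Outboard coolant supply lost, Temperature probe is down}; {Auxiliary quench valve faulted, High-temp switch is out, North agitator is inoperative, North controller trips, Trip relay failed}; {#3 rupture disc faulted}.

3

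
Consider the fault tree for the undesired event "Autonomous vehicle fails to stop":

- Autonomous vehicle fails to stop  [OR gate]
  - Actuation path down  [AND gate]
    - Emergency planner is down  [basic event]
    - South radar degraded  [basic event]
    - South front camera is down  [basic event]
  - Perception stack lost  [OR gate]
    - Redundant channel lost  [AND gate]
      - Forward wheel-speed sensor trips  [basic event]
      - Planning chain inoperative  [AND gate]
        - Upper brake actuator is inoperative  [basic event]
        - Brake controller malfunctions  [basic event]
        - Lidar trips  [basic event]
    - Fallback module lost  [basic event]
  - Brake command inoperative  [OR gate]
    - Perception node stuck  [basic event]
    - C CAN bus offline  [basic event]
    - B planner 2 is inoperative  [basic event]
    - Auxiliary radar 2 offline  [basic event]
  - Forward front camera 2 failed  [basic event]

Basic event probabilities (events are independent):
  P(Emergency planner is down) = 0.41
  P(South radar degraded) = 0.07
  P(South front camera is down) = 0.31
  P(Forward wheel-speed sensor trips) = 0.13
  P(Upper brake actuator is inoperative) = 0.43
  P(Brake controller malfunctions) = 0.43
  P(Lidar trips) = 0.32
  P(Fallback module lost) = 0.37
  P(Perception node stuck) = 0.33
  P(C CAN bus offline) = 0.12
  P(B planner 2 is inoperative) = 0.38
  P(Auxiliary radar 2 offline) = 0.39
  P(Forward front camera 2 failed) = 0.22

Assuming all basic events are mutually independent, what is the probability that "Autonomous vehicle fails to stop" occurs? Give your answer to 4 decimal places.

0.8922

P(Actuation path down) [AND] = 0.41 × 0.07 × 0.31 = 0.008897
P(Planning chain inoperative) [AND] = 0.43 × 0.43 × 0.32 = 0.059168
P(Redundant channel lost) [AND] = 0.13 × 0.059168 = 0.007692
P(Perception stack lost) [OR] = 1 − (1−0.007692) × (1−0.37) = 0.374846
P(Brake command inoperative) [OR] = 1 − (1−0.33) × (1−0.12) × (1−0.38) × (1−0.39) = 0.777013
P(Autonomous vehicle fails to stop) [OR] = 1 − (1−0.008897) × (1−0.374846) × (1−0.777013) × (1−0.22) = 0.892234
Rounded to 4 decimal places: P(Autonomous vehicle fails to stop) ≈ 0.8922.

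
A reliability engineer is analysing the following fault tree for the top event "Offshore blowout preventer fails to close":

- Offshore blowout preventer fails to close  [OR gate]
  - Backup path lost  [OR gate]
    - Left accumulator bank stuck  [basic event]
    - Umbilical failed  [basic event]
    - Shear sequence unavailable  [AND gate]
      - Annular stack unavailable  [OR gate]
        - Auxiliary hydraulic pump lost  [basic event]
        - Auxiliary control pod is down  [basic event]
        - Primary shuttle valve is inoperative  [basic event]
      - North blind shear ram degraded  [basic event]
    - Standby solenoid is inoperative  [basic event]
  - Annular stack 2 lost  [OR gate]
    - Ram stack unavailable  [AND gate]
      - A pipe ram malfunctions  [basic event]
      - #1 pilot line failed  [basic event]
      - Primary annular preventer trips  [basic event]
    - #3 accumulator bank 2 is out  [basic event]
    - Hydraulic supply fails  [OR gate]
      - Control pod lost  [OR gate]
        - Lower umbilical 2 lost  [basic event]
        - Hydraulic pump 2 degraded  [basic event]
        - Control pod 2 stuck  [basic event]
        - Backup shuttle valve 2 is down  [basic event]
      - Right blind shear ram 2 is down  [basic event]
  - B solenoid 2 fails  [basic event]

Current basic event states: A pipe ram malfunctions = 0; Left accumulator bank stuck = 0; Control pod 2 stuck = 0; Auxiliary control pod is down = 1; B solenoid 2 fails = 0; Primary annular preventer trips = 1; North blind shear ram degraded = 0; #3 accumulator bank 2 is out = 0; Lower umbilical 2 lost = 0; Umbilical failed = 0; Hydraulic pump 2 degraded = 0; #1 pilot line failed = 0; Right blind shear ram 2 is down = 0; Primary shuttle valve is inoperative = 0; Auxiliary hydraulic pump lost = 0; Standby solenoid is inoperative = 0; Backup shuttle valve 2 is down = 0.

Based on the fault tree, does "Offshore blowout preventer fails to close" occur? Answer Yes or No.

No

Annular stack unavailable [OR]: Auxiliary hydraulic pump lost=not, Auxiliary control pod is down=occurs, Primary shuttle valve is inoperative=not → at least one input occurs → occurs.
Shear sequence unavailable [AND]: Annular stack unavailable=occurs, North blind shear ram degraded=not → not all inputs occur → does not occur.
Backup path lost [OR]: Left accumulator bank stuck=not, Umbilical failed=not, Shear sequence unavailable=not, Standby solenoid is inoperative=not → no input occurs → does not occur.
Ram stack unavailable [AND]: A pipe ram malfunctions=not, #1 pilot line failed=not, Primary annular preventer trips=occurs → not all inputs occur → does not occur.
Control pod lost [OR]: Lower umbilical 2 lost=not, Hydraulic pump 2 degraded=not, Control pod 2 stuck=not, Backup shuttle valve 2 is down=not → no input occurs → does not occur.
Hydraulic supply fails [OR]: Control pod lost=not, Right blind shear ram 2 is down=not → no input occurs → does not occur.
Annular stack 2 lost [OR]: Ram stack unavailable=not, #3 accumulator bank 2 is out=not, Hydraulic supply fails=not → no input occurs → does not occur.
Offshore blowout preventer fails to close [OR]: Backup path lost=not, Annular stack 2 lost=not, B solenoid 2 fails=not → no input occurs → does not occur.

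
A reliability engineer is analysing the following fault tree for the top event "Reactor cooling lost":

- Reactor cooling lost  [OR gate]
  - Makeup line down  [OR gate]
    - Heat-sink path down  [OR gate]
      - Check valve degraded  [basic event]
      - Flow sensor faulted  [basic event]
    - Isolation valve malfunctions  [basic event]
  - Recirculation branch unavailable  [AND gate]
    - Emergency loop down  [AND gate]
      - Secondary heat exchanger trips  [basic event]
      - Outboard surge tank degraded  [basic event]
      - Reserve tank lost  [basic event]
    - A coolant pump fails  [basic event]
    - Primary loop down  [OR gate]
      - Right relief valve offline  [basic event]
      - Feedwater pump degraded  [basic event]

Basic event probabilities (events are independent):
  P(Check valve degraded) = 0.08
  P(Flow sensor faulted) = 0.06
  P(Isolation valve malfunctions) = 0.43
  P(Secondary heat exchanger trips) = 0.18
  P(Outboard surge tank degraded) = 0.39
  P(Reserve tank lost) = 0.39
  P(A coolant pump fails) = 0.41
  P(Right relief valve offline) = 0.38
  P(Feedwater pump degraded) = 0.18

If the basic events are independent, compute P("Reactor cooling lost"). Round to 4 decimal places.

P(Heat-sink path down) [OR] = 1 − (1−0.08) × (1−0.06) = 0.135200
P(Makeup line down) [OR] = 1 − (1−0.135200) × (1−0.43) = 0.507064
P(Emergency loop down) [AND] = 0.18 × 0.39 × 0.39 = 0.027378
P(Primary loop down) [OR] = 1 − (1−0.38) × (1−0.18) = 0.491600
P(Recirculation branch unavailable) [AND] = 0.027378 × 0.41 × 0.491600 = 0.005518
P(Reactor cooling lost) [OR] = 1 − (1−0.507064) × (1−0.005518) = 0.509784
Rounded to 4 decimal places: P(Reactor cooling lost) ≈ 0.5098.

0.5098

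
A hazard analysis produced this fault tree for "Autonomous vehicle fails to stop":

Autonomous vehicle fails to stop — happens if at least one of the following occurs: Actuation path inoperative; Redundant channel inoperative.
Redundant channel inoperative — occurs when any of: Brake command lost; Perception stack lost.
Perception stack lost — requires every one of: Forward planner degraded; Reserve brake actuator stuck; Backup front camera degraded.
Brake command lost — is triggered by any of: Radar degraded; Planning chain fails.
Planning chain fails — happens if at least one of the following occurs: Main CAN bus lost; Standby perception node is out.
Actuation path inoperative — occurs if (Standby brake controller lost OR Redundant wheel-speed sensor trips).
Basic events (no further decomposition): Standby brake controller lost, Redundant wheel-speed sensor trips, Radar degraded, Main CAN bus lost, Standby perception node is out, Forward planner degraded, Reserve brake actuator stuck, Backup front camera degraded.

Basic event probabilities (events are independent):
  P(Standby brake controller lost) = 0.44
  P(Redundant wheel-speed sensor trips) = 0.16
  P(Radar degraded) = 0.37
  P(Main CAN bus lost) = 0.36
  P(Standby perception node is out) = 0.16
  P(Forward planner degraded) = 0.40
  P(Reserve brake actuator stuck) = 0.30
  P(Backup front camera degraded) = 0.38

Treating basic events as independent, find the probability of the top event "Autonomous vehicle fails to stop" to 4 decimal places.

P(Actuation path inoperative) [OR] = 1 − (1−0.44) × (1−0.16) = 0.529600
P(Planning chain fails) [OR] = 1 − (1−0.36) × (1−0.16) = 0.462400
P(Brake command lost) [OR] = 1 − (1−0.37) × (1−0.462400) = 0.661312
P(Perception stack lost) [AND] = 0.40 × 0.30 × 0.38 = 0.045600
P(Redundant channel inoperative) [OR] = 1 − (1−0.661312) × (1−0.045600) = 0.676756
P(Autonomous vehicle fails to stop) [OR] = 1 − (1−0.529600) × (1−0.676756) = 0.847946
Rounded to 4 decimal places: P(Autonomous vehicle fails to stop) ≈ 0.8479.

0.8479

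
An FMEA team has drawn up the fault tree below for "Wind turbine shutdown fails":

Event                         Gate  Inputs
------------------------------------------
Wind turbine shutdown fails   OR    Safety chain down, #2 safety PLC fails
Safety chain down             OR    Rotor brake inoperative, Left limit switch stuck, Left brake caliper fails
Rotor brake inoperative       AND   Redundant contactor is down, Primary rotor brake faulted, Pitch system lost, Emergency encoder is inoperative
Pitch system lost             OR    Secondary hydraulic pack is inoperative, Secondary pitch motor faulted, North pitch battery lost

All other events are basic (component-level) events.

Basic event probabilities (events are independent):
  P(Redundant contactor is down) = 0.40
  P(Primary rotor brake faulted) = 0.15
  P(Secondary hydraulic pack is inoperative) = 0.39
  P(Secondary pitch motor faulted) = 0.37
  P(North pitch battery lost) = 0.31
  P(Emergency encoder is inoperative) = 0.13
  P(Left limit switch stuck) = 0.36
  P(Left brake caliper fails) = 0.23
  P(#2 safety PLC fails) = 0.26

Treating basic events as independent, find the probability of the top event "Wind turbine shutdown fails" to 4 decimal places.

0.6374

P(Pitch system lost) [OR] = 1 − (1−0.39) × (1−0.37) × (1−0.31) = 0.734833
P(Rotor brake inoperative) [AND] = 0.40 × 0.15 × 0.734833 × 0.13 = 0.005732
P(Safety chain down) [OR] = 1 − (1−0.005732) × (1−0.36) × (1−0.23) = 0.510025
P(Wind turbine shutdown fails) [OR] = 1 − (1−0.510025) × (1−0.26) = 0.637419
Rounded to 4 decimal places: P(Wind turbine shutdown fails) ≈ 0.6374.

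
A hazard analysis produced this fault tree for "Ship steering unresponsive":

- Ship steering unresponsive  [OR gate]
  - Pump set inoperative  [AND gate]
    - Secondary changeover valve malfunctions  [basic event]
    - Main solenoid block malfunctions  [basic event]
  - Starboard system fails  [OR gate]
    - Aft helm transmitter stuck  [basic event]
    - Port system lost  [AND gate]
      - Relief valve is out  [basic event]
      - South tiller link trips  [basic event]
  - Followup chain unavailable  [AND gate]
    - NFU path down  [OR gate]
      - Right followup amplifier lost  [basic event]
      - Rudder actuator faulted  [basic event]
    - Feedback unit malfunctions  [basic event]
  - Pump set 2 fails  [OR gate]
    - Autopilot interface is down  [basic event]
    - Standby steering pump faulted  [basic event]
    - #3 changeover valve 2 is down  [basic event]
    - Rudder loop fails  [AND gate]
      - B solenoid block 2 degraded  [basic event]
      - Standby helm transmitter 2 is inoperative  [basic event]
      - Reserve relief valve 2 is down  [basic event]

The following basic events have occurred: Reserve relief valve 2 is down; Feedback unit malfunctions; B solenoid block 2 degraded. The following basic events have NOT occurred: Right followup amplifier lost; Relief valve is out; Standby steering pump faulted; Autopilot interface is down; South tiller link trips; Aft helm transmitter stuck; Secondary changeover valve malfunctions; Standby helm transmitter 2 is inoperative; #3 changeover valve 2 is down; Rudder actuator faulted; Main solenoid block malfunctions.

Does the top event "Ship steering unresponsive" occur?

No

Pump set inoperative [AND]: Secondary changeover valve malfunctions=not, Main solenoid block malfunctions=not → not all inputs occur → does not occur.
Port system lost [AND]: Relief valve is out=not, South tiller link trips=not → not all inputs occur → does not occur.
Starboard system fails [OR]: Aft helm transmitter stuck=not, Port system lost=not → no input occurs → does not occur.
NFU path down [OR]: Right followup amplifier lost=not, Rudder actuator faulted=not → no input occurs → does not occur.
Followup chain unavailable [AND]: NFU path down=not, Feedback unit malfunctions=occurs → not all inputs occur → does not occur.
Rudder loop fails [AND]: B solenoid block 2 degraded=occurs, Standby helm transmitter 2 is inoperative=not, Reserve relief valve 2 is down=occurs → not all inputs occur → does not occur.
Pump set 2 fails [OR]: Autopilot interface is down=not, Standby steering pump faulted=not, #3 changeover valve 2 is down=not, Rudder loop fails=not → no input occurs → does not occur.
Ship steering unresponsive [OR]: Pump set inoperative=not, Starboard system fails=not, Followup chain unavailable=not, Pump set 2 fails=not → no input occurs → does not occur.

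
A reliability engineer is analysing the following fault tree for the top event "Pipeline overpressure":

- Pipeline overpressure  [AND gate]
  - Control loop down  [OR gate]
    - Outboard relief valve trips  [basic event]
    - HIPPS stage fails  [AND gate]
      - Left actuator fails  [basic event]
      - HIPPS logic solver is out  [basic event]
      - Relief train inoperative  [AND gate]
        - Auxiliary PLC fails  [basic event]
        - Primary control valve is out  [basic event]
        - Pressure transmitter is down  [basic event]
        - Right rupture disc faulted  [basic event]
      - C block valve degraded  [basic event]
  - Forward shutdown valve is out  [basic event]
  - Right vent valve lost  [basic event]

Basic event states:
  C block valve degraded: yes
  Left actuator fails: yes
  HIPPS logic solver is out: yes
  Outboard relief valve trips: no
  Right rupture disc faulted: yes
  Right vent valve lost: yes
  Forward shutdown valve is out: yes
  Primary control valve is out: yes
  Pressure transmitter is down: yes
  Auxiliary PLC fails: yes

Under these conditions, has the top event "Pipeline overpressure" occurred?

Yes

Relief train inoperative [AND]: Auxiliary PLC fails=occurs, Primary control valve is out=occurs, Pressure transmitter is down=occurs, Right rupture disc faulted=occurs → all inputs occur → occurs.
HIPPS stage fails [AND]: Left actuator fails=occurs, HIPPS logic solver is out=occurs, Relief train inoperative=occurs, C block valve degraded=occurs → all inputs occur → occurs.
Control loop down [OR]: Outboard relief valve trips=not, HIPPS stage fails=occurs → at least one input occurs → occurs.
Pipeline overpressure [AND]: Control loop down=occurs, Forward shutdown valve is out=occurs, Right vent valve lost=occurs → all inputs occur → occurs.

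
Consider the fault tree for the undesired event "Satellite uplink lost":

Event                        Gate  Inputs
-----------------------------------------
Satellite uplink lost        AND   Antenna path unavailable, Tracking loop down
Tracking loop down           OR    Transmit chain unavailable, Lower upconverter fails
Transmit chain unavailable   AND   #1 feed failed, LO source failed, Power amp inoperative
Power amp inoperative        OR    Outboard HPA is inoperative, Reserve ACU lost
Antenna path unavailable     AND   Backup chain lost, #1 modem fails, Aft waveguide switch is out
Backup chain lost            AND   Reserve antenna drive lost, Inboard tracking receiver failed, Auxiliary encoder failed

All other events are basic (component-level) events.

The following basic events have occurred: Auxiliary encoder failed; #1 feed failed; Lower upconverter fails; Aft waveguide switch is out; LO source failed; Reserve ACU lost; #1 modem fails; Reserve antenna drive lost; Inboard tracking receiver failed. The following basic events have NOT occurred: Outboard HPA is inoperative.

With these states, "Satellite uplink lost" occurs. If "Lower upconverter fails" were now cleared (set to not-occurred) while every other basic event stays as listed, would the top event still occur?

Counterfactual: set "Lower upconverter fails" to not occurred.
Backup chain lost [AND]: Reserve antenna drive lost=occurs, Inboard tracking receiver failed=occurs, Auxiliary encoder failed=occurs → all inputs occur → occurs.
Antenna path unavailable [AND]: Backup chain lost=occurs, #1 modem fails=occurs, Aft waveguide switch is out=occurs → all inputs occur → occurs.
Power amp inoperative [OR]: Outboard HPA is inoperative=not, Reserve ACU lost=occurs → at least one input occurs → occurs.
Transmit chain unavailable [AND]: #1 feed failed=occurs, LO source failed=occurs, Power amp inoperative=occurs → all inputs occur → occurs.
Tracking loop down [OR]: Transmit chain unavailable=occurs, Lower upconverter fails=not → at least one input occurs → occurs.
Satellite uplink lost [AND]: Antenna path unavailable=occurs, Tracking loop down=occurs → all inputs occur → occurs.

Yes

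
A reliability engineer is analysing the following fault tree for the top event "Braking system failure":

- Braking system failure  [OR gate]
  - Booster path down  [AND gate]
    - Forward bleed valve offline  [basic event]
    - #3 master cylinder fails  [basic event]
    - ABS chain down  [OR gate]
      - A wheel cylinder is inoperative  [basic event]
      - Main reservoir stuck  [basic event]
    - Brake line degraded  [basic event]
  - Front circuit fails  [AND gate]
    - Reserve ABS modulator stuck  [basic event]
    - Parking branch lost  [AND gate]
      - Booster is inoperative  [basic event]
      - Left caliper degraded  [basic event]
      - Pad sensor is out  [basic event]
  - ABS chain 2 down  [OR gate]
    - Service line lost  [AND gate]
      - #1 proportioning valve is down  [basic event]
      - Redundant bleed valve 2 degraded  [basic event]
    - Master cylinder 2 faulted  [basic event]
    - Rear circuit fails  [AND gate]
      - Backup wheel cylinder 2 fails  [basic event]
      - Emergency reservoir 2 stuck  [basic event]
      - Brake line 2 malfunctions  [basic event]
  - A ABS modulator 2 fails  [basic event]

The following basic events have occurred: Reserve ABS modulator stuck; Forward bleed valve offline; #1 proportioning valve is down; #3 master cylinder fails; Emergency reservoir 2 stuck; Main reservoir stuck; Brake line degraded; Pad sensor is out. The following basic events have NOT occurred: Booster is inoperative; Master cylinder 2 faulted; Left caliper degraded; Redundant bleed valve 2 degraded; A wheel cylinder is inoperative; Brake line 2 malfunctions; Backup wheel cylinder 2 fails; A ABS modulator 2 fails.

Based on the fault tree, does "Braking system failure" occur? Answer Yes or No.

ABS chain down [OR]: A wheel cylinder is inoperative=not, Main reservoir stuck=occurs → at least one input occurs → occurs.
Booster path down [AND]: Forward bleed valve offline=occurs, #3 master cylinder fails=occurs, ABS chain down=occurs, Brake line degraded=occurs → all inputs occur → occurs.
Parking branch lost [AND]: Booster is inoperative=not, Left caliper degraded=not, Pad sensor is out=occurs → not all inputs occur → does not occur.
Front circuit fails [AND]: Reserve ABS modulator stuck=occurs, Parking branch lost=not → not all inputs occur → does not occur.
Service line lost [AND]: #1 proportioning valve is down=occurs, Redundant bleed valve 2 degraded=not → not all inputs occur → does not occur.
Rear circuit fails [AND]: Backup wheel cylinder 2 fails=not, Emergency reservoir 2 stuck=occurs, Brake line 2 malfunctions=not → not all inputs occur → does not occur.
ABS chain 2 down [OR]: Service line lost=not, Master cylinder 2 faulted=not, Rear circuit fails=not → no input occurs → does not occur.
Braking system failure [OR]: Booster path down=occurs, Front circuit fails=not, ABS chain 2 down=not, A ABS modulator 2 fails=not → at least one input occurs → occurs.

Yes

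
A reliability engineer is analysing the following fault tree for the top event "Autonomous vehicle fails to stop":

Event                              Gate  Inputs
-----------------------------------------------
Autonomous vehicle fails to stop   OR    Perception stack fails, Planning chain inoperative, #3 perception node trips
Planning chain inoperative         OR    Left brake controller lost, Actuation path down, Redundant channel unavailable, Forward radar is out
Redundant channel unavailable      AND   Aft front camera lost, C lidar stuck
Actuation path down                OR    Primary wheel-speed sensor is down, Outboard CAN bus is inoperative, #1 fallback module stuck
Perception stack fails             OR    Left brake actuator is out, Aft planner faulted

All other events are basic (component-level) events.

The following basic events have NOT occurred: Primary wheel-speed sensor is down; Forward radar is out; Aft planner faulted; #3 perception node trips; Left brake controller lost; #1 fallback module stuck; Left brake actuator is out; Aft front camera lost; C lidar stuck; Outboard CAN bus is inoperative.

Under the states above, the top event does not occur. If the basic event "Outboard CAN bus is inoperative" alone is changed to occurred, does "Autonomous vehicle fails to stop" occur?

Yes

Counterfactual: set "Outboard CAN bus is inoperative" to occurred.
Perception stack fails [OR]: Left brake actuator is out=not, Aft planner faulted=not → no input occurs → does not occur.
Actuation path down [OR]: Primary wheel-speed sensor is down=not, Outboard CAN bus is inoperative=occurs, #1 fallback module stuck=not → at least one input occurs → occurs.
Redundant channel unavailable [AND]: Aft front camera lost=not, C lidar stuck=not → not all inputs occur → does not occur.
Planning chain inoperative [OR]: Left brake controller lost=not, Actuation path down=occurs, Redundant channel unavailable=not, Forward radar is out=not → at least one input occurs → occurs.
Autonomous vehicle fails to stop [OR]: Perception stack fails=not, Planning chain inoperative=occurs, #3 perception node trips=not → at least one input occurs → occurs.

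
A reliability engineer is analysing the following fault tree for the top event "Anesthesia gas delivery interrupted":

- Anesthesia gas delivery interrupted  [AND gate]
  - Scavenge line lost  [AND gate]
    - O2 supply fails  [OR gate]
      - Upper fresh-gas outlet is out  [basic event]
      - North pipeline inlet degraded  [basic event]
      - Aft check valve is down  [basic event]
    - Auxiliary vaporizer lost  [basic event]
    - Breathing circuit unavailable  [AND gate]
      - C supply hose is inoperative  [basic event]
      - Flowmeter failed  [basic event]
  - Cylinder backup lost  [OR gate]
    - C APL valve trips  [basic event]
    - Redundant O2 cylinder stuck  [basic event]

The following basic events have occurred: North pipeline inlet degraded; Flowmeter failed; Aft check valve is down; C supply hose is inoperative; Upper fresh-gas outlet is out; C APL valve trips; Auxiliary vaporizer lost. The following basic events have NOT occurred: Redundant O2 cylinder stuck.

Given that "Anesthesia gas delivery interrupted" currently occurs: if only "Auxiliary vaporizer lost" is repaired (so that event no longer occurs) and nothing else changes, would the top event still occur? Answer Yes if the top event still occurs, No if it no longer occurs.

Counterfactual: set "Auxiliary vaporizer lost" to not occurred.
O2 supply fails [OR]: Upper fresh-gas outlet is out=occurs, North pipeline inlet degraded=occurs, Aft check valve is down=occurs → at least one input occurs → occurs.
Breathing circuit unavailable [AND]: C supply hose is inoperative=occurs, Flowmeter failed=occurs → all inputs occur → occurs.
Scavenge line lost [AND]: O2 supply fails=occurs, Auxiliary vaporizer lost=not, Breathing circuit unavailable=occurs → not all inputs occur → does not occur.
Cylinder backup lost [OR]: C APL valve trips=occurs, Redundant O2 cylinder stuck=not → at least one input occurs → occurs.
Anesthesia gas delivery interrupted [AND]: Scavenge line lost=not, Cylinder backup lost=occurs → not all inputs occur → does not occur.

No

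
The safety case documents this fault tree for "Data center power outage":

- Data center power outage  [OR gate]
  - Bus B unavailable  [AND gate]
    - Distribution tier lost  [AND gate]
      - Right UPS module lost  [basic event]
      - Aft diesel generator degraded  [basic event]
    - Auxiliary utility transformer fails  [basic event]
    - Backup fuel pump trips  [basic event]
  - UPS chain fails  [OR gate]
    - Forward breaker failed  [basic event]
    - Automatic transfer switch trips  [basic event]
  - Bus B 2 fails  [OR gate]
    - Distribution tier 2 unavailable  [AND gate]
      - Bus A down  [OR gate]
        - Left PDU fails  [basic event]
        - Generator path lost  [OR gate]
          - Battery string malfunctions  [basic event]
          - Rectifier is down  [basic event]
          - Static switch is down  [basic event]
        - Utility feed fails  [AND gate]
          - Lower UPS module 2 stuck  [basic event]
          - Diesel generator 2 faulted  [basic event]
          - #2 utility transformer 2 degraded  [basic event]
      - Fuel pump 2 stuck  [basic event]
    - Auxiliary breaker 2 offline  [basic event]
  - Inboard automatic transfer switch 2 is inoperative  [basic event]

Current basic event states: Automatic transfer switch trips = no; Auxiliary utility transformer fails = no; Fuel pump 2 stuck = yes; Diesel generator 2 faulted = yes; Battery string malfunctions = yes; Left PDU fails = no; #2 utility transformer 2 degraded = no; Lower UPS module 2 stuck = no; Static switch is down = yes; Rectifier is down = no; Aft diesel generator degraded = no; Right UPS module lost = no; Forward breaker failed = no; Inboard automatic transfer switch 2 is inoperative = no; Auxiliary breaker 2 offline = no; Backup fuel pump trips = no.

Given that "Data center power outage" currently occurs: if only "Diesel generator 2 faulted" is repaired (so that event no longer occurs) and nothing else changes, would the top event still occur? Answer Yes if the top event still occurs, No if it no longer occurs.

Yes

Counterfactual: set "Diesel generator 2 faulted" to not occurred.
Distribution tier lost [AND]: Right UPS module lost=not, Aft diesel generator degraded=not → not all inputs occur → does not occur.
Bus B unavailable [AND]: Distribution tier lost=not, Auxiliary utility transformer fails=not, Backup fuel pump trips=not → not all inputs occur → does not occur.
UPS chain fails [OR]: Forward breaker failed=not, Automatic transfer switch trips=not → no input occurs → does not occur.
Generator path lost [OR]: Battery string malfunctions=occurs, Rectifier is down=not, Static switch is down=occurs → at least one input occurs → occurs.
Utility feed fails [AND]: Lower UPS module 2 stuck=not, Diesel generator 2 faulted=not, #2 utility transformer 2 degraded=not → not all inputs occur → does not occur.
Bus A down [OR]: Left PDU fails=not, Generator path lost=occurs, Utility feed fails=not → at least one input occurs → occurs.
Distribution tier 2 unavailable [AND]: Bus A down=occurs, Fuel pump 2 stuck=occurs → all inputs occur → occurs.
Bus B 2 fails [OR]: Distribution tier 2 unavailable=occurs, Auxiliary breaker 2 offline=not → at least one input occurs → occurs.
Data center power outage [OR]: Bus B unavailable=not, UPS chain fails=not, Bus B 2 fails=occurs, Inboard automatic transfer switch 2 is inoperative=not → at least one input occurs → occurs.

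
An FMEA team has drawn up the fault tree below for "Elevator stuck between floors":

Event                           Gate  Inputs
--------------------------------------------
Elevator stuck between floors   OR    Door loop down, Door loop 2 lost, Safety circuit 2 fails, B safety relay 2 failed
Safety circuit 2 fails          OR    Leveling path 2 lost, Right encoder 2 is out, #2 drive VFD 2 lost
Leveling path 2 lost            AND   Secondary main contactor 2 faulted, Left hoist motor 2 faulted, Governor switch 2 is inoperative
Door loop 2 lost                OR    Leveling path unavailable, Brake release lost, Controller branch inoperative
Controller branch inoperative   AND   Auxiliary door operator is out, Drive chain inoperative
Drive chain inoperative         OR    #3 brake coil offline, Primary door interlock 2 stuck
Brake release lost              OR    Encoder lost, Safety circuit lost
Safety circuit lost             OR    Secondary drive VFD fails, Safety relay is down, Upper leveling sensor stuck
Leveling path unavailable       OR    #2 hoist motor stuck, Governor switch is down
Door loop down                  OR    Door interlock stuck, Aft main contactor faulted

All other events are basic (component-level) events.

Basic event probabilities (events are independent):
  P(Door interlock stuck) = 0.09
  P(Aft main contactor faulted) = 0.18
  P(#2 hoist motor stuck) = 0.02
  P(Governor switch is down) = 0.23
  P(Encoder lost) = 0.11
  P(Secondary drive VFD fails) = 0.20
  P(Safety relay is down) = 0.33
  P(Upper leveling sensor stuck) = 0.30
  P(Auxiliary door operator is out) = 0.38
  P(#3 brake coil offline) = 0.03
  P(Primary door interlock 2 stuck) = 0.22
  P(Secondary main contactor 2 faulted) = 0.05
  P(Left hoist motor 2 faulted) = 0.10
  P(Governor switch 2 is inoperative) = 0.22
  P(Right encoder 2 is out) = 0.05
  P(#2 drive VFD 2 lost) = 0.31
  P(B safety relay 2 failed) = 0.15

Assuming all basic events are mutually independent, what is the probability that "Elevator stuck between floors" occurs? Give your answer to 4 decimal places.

P(Door loop down) [OR] = 1 − (1−0.09) × (1−0.18) = 0.253800
P(Leveling path unavailable) [OR] = 1 − (1−0.02) × (1−0.23) = 0.245400
P(Safety circuit lost) [OR] = 1 − (1−0.20) × (1−0.33) × (1−0.30) = 0.624800
P(Brake release lost) [OR] = 1 − (1−0.11) × (1−0.624800) = 0.666072
P(Drive chain inoperative) [OR] = 1 − (1−0.03) × (1−0.22) = 0.243400
P(Controller branch inoperative) [AND] = 0.38 × 0.243400 = 0.092492
P(Door loop 2 lost) [OR] = 1 − (1−0.245400) × (1−0.666072) × (1−0.092492) = 0.771324
P(Leveling path 2 lost) [AND] = 0.05 × 0.10 × 0.22 = 0.001100
P(Safety circuit 2 fails) [OR] = 1 − (1−0.001100) × (1−0.05) × (1−0.31) = 0.345221
P(Elevator stuck between floors) [OR] = 1 − (1−0.253800) × (1−0.771324) × (1−0.345221) × (1−0.15) = 0.905029
Rounded to 4 decimal places: P(Elevator stuck between floors) ≈ 0.9050.

0.9050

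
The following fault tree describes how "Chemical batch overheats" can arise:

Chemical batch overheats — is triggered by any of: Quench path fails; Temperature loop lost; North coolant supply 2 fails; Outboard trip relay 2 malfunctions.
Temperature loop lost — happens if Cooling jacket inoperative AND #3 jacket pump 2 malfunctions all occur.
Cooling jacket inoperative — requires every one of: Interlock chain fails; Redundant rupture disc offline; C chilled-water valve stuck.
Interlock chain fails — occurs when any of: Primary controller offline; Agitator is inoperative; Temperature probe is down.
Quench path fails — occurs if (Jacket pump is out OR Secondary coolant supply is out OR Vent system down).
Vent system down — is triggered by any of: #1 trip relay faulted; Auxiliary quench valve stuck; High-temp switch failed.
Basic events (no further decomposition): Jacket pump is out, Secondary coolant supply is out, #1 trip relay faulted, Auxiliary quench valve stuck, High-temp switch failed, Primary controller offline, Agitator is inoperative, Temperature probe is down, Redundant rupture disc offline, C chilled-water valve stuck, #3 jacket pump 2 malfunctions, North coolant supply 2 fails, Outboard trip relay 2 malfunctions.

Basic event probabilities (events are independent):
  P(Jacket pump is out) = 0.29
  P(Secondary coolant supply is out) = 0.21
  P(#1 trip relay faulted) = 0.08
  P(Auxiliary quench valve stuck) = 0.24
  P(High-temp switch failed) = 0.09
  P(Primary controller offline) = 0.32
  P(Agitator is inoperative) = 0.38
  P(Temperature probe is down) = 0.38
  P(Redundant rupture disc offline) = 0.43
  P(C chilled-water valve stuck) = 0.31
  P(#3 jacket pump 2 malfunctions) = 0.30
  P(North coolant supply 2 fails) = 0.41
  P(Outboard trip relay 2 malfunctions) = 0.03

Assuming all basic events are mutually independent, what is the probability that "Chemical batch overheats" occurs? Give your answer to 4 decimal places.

P(Vent system down) [OR] = 1 − (1−0.08) × (1−0.24) × (1−0.09) = 0.363728
P(Quench path fails) [OR] = 1 − (1−0.29) × (1−0.21) × (1−0.363728) = 0.643115
P(Interlock chain fails) [OR] = 1 − (1−0.32) × (1−0.38) × (1−0.38) = 0.738608
P(Cooling jacket inoperative) [AND] = 0.738608 × 0.43 × 0.31 = 0.098456
P(Temperature loop lost) [AND] = 0.098456 × 0.30 = 0.029537
P(Chemical batch overheats) [OR] = 1 − (1−0.643115) × (1−0.029537) × (1−0.41) × (1−0.03) = 0.801788
Rounded to 4 decimal places: P(Chemical batch overheats) ≈ 0.8018.

0.8018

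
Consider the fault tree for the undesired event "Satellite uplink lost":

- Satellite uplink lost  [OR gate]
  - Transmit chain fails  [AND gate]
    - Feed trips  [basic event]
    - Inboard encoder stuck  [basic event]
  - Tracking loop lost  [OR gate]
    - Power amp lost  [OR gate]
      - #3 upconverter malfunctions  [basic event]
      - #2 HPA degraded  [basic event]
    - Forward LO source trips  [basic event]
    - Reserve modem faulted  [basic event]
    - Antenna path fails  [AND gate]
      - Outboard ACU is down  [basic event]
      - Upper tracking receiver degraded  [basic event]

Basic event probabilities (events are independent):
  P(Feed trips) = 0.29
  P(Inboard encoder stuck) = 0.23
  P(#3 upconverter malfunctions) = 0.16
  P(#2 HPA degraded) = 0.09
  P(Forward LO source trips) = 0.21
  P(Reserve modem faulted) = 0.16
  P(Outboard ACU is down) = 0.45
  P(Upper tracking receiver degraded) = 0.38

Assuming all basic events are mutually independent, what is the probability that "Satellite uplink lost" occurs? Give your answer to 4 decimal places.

P(Transmit chain fails) [AND] = 0.29 × 0.23 = 0.066700
P(Power amp lost) [OR] = 1 − (1−0.16) × (1−0.09) = 0.235600
P(Antenna path fails) [AND] = 0.45 × 0.38 = 0.171000
P(Tracking loop lost) [OR] = 1 − (1−0.235600) × (1−0.21) × (1−0.16) × (1−0.171000) = 0.579485
P(Satellite uplink lost) [OR] = 1 − (1−0.066700) × (1−0.579485) = 0.607533
Rounded to 4 decimal places: P(Satellite uplink lost) ≈ 0.6075.

0.6075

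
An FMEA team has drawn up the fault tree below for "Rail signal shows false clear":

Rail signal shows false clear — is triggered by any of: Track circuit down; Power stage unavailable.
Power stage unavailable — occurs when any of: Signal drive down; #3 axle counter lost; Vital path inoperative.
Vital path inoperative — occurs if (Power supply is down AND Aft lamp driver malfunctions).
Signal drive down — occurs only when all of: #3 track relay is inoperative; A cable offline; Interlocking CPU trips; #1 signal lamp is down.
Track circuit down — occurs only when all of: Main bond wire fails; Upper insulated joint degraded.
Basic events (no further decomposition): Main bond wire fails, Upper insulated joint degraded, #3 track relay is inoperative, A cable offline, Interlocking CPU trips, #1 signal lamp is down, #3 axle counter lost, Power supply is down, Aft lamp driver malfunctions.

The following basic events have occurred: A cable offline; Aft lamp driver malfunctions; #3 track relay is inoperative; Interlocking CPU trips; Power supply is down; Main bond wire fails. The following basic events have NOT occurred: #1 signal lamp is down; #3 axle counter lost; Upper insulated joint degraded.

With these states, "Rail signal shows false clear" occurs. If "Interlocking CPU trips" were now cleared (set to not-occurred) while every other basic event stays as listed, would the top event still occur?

Counterfactual: set "Interlocking CPU trips" to not occurred.
Track circuit down [AND]: Main bond wire fails=occurs, Upper insulated joint degraded=not → not all inputs occur → does not occur.
Signal drive down [AND]: #3 track relay is inoperative=occurs, A cable offline=occurs, Interlocking CPU trips=not, #1 signal lamp is down=not → not all inputs occur → does not occur.
Vital path inoperative [AND]: Power supply is down=occurs, Aft lamp driver malfunctions=occurs → all inputs occur → occurs.
Power stage unavailable [OR]: Signal drive down=not, #3 axle counter lost=not, Vital path inoperative=occurs → at least one input occurs → occurs.
Rail signal shows false clear [OR]: Track circuit down=not, Power stage unavailable=occurs → at least one input occurs → occurs.

Yes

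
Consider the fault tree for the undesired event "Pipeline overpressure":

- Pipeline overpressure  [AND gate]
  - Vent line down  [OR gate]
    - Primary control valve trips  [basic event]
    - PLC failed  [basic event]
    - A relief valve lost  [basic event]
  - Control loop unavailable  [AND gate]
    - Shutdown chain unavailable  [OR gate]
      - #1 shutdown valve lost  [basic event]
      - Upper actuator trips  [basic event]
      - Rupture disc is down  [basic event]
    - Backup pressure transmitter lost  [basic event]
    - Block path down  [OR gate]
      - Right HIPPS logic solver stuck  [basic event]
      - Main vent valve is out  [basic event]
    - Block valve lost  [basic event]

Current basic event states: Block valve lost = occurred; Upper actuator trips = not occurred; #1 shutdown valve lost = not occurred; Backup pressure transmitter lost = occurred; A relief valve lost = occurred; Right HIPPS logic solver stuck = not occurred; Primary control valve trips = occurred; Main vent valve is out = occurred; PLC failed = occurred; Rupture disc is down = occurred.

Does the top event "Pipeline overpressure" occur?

Yes

Vent line down [OR]: Primary control valve trips=occurs, PLC failed=occurs, A relief valve lost=occurs → at least one input occurs → occurs.
Shutdown chain unavailable [OR]: #1 shutdown valve lost=not, Upper actuator trips=not, Rupture disc is down=occurs → at least one input occurs → occurs.
Block path down [OR]: Right HIPPS logic solver stuck=not, Main vent valve is out=occurs → at least one input occurs → occurs.
Control loop unavailable [AND]: Shutdown chain unavailable=occurs, Backup pressure transmitter lost=occurs, Block path down=occurs, Block valve lost=occurs → all inputs occur → occurs.
Pipeline overpressure [AND]: Vent line down=occurs, Control loop unavailable=occurs → all inputs occur → occurs.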